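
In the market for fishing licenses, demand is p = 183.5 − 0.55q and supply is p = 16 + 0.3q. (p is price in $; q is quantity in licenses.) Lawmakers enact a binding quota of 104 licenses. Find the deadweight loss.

Competitive equilibrium: 183.5 − 0.55q = 16 + 0.3q → q* = 197.0588, p* = 75.1176.
At q = 104: demand price = 183.5 − 0.55·104 = 126.3; supply price = 16 + 0.3·104 = 47.2.
Δq = 197.0588 − 104 = 93.0588; wedge = 126.3 − 47.2 = 79.1.
The triangle = ½ × 93.0588 × 79.1 = $3680.48.

$3680.48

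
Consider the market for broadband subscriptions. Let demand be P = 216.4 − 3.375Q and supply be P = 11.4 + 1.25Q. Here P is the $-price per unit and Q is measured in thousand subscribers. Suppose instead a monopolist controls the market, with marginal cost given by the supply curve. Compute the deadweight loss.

Competitive equilibrium: 216.4 − 3.375Q = 11.4 + 1.25Q → Q* = 44.3243, P* = 66.8054.
Marginal revenue: MR = 216.4 − 6.75Q. Set MR = MC: 216.4 − 6.75Q = 11.4 + 1.25Q → Q_m = 25.625.
Price P_m = 216.4 − 3.375·25.625 = 129.9156; MC(Q_m) = 11.4 + 1.25·25.625 = 43.4313.
Competitive Q* = 44.3243, so ΔQ = 18.6993; wedge = 129.9156 − 43.4313 = 86.4843.
DWL = ½ × 18.6993 × 86.4843 = $808.60 thousand.

$808.60 thousand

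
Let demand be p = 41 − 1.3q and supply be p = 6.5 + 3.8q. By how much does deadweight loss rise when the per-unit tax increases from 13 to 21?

26.67

Competitive equilibrium: 41 − 1.3q = 6.5 + 3.8q → q* = 6.7647, p* = 32.2059.
For a per-unit tax t: Δq = t/5.1, so DWL = ½·t·(t/5.1) = t²/10.2.
At t = 13: DWL = 16.569. At t = 21: DWL = 43.235.
Increase = 43.235 − 16.569 = 26.67.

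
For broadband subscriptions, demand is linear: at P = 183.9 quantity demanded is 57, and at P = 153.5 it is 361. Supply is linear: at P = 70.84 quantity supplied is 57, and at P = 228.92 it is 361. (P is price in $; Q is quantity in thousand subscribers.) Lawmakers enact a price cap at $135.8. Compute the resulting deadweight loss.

Demand slope = (153.5 − 183.9)/(361 − 57) = −0.1, so P = 189.6 − 0.1Q.
Supply slope = (228.92 − 70.84)/(361 − 57) = 0.52, so P = 41.2 + 0.52Q.
Competitive equilibrium: 189.6 − 0.1Q = 41.2 + 0.52Q → Q* = 239.3548, P* = 165.6645.
At the ceiling P = 135.8, quantity supplied = (135.8 − 41.2)/0.52 = 181.9231.
Willingness to pay at Q' = 181.9231: 189.6 − 0.1·181.9231 = 171.4077.
ΔQ = 239.3548 − 181.9231 = 57.4317; wedge = 171.4077 − 135.8 = 35.6077.
The triangle = ½ × 57.4317 × 35.6077 = $1022.51 thousand.

$1022.51 thousand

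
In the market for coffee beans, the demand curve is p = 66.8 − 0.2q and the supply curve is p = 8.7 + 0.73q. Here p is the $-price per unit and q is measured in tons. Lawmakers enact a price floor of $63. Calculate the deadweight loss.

Competitive equilibrium: 66.8 − 0.2q = 8.7 + 0.73q → q* = 62.4731, p* = 54.3054.
At the floor p = 63, quantity demanded = (66.8 − 63)/0.2 = 19.
Sellers' marginal cost at q' = 19: 8.7 + 0.73·19 = 22.57.
Δq = 62.4731 − 19 = 43.4731; wedge = 63 − 22.57 = 40.43.
Welfare loss = ½ × 43.4731 × 40.43 = $878.81.

$878.81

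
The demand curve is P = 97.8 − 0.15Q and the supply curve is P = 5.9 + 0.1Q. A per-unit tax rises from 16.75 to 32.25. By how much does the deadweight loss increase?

Competitive equilibrium: 97.8 − 0.15Q = 5.9 + 0.1Q → Q* = 367.6, P* = 42.66.
For a per-unit tax t: ΔQ = t/0.25, so DWL = ½·t·(t/0.25) = t²/0.5.
At t = 16.75: DWL = 561.125. At t = 32.25: DWL = 2080.125.
Increase = 2080.125 − 561.125 = 1519.

1519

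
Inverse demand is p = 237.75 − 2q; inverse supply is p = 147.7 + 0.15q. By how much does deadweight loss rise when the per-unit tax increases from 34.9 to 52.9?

367.53

Competitive equilibrium: 237.75 − 2q = 147.7 + 0.15q → q* = 41.8837, p* = 153.9826.
For a per-unit tax t: Δq = t/2.15, so DWL = ½·t·(t/2.15) = t²/4.3.
At t = 34.9: DWL = 283.2581. At t = 52.9: DWL = 650.793.
Increase = 650.793 − 283.2581 = 367.53.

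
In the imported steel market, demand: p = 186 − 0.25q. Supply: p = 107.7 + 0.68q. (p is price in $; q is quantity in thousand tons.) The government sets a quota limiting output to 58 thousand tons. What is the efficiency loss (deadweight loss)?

Competitive equilibrium: 186 − 0.25q = 107.7 + 0.68q → q* = 84.1935, p* = 164.9516.
At q = 58: demand price = 186 − 0.25·58 = 171.5; supply price = 107.7 + 0.68·58 = 147.14.
Δq = 84.1935 − 58 = 26.1935; wedge = 171.5 − 147.14 = 24.36.
Welfare loss = ½ × 26.1935 × 24.36 = $319.04 thousand.

$319.04 thousand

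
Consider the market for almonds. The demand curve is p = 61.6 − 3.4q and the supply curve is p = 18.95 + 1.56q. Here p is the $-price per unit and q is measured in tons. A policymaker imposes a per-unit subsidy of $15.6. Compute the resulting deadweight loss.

Competitive equilibrium: 61.6 − 3.4q = 18.95 + 1.56q → q* = 8.5988, p* = 32.3641.
The subsidy lowers effective supply by 15.6: p = 3.35 + 1.56q.
New quantity: 61.6 − 3.4q = 3.35 + 1.56q → q' = 11.744.
Overproduction Δq = 11.744 − 8.5988 = 3.1452; wedge = subsidy = 15.6.
Welfare loss = ½ × 3.1452 × 15.6 = $24.53.

$24.53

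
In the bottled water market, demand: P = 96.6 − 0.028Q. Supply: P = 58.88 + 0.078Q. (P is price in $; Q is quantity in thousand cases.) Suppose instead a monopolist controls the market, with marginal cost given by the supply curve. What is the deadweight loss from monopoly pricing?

Competitive equilibrium: 96.6 − 0.028Q = 58.88 + 0.078Q → Q* = 355.8491, P* = 86.6362.
Marginal revenue: MR = 96.6 − 0.056Q. Set MR = MC: 96.6 − 0.056Q = 58.88 + 0.078Q → Q_m = 281.4925.
Price P_m = 96.6 − 0.028·281.4925 = 88.7182; MC(Q_m) = 58.88 + 0.078·281.4925 = 80.8364.
Competitive Q* = 355.8491, so ΔQ = 74.3566; wedge = 88.7182 − 80.8364 = 7.8818.
DWL = ½ × 74.3566 × 7.8818 = $293.03 thousand.

$293.03 thousand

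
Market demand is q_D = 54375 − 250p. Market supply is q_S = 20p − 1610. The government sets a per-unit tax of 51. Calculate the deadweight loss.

24083.33

In inverse form: demand p = 217.5 − 0.004q, supply p = 80.5 + 0.05q.
Competitive equilibrium: 217.5 − 0.004q = 80.5 + 0.05q → q* = 2537.037, p* = 207.3519.
With the tax, the buyer price exceeds the seller price by 51: (217.5 − 0.004q) − (80.5 + 0.05q) = 51 → q' = 1592.5926.
Δq = 2537.037 − 1592.5926 = 944.4444; the wedge equals the tax, 51.
The triangle = ½ × 944.4444 × 51 = 24083.33.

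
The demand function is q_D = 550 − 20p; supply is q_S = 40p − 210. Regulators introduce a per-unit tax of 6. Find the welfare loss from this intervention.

In inverse form: demand p = 27.5 − 0.05q, supply p = 5.25 + 0.025q.
Competitive equilibrium: 27.5 − 0.05q = 5.25 + 0.025q → q* = 296.6667, p* = 12.6667.
With the tax, the buyer price exceeds the seller price by 6: (27.5 − 0.05q) − (5.25 + 0.025q) = 6 → q' = 216.6667.
Δq = 296.6667 − 216.6667 = 80; the wedge equals the tax, 6.
Welfare loss = ½ × 80 × 6 = 240.

240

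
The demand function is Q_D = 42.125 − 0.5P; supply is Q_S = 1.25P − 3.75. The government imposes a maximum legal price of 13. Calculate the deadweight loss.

In inverse form: demand P = 84.25 − 2Q, supply P = 3 + 0.8Q.
Competitive equilibrium: 84.25 − 2Q = 3 + 0.8Q → Q* = 29.0179, P* = 26.2143.
At the ceiling P = 13, quantity supplied = (13 − 3)/0.8 = 12.5.
Willingness to pay at Q' = 12.5: 84.25 − 2·12.5 = 59.25.
ΔQ = 29.0179 − 12.5 = 16.5179; wedge = 59.25 − 13 = 46.25.
The triangle = ½ × 16.5179 × 46.25 = 381.98.

381.98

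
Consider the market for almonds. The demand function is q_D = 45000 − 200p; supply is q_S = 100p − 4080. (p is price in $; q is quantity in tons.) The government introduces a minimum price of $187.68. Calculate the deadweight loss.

$173953.92

In inverse form: demand p = 225 − 0.005q, supply p = 40.8 + 0.01q.
Competitive equilibrium: 225 − 0.005q = 40.8 + 0.01q → q* = 12280, p* = 163.6.
At the floor p = 187.68, quantity demanded = (225 − 187.68)/0.005 = 7464.
Sellers' marginal cost at q' = 7464: 40.8 + 0.01·7464 = 115.44.
Δq = 12280 − 7464 = 4816; wedge = 187.68 − 115.44 = 72.24.
Deadweight loss = ½ × 4816 × 72.24 = $173953.92.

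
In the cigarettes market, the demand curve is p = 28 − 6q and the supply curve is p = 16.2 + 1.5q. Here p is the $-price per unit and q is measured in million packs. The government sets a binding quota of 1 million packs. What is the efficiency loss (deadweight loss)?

$1.23 million

Competitive equilibrium: 28 − 6q = 16.2 + 1.5q → q* = 1.5733, p* = 18.56.
At q = 1: demand price = 28 − 6·1 = 22; supply price = 16.2 + 1.5·1 = 17.7.
Δq = 1.5733 − 1 = 0.5733; wedge = 22 − 17.7 = 4.3.
Welfare loss = ½ × 0.5733 × 4.3 = $1.23 million.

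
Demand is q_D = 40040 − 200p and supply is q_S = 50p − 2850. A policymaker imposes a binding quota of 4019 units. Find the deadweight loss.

36508.51

In inverse form: demand p = 200.2 − 0.005q, supply p = 57 + 0.02q.
Competitive equilibrium: 200.2 − 0.005q = 57 + 0.02q → q* = 5728, p* = 171.56.
At q = 4019: demand price = 200.2 − 0.005·4019 = 180.105; supply price = 57 + 0.02·4019 = 137.38.
Δq = 5728 − 4019 = 1709; wedge = 180.105 − 137.38 = 42.725.
DWL = ½ × 1709 × 42.725 = 36508.51.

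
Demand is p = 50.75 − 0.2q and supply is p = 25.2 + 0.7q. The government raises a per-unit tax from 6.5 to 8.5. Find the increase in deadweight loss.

Competitive equilibrium: 50.75 − 0.2q = 25.2 + 0.7q → q* = 28.3889, p* = 45.0722.
For a per-unit tax t: Δq = t/0.9, so DWL = ½·t·(t/0.9) = t²/1.8.
At t = 6.5: DWL = 23.472. At t = 8.5: DWL = 40.139.
Increase = 40.139 − 23.472 = 16.67.

16.67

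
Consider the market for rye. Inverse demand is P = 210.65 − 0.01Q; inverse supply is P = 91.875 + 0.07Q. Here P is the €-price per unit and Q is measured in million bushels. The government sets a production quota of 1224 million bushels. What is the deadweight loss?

€2718.32 million

Competitive equilibrium: 210.65 − 0.01Q = 91.875 + 0.07Q → Q* = 1484.6875, P* = 195.8031.
At Q = 1224: demand price = 210.65 − 0.01·1224 = 198.41; supply price = 91.875 + 0.07·1224 = 177.555.
ΔQ = 1484.6875 − 1224 = 260.6875; wedge = 198.41 − 177.555 = 20.855.
The triangle = ½ × 260.6875 × 20.855 = €2718.32 million.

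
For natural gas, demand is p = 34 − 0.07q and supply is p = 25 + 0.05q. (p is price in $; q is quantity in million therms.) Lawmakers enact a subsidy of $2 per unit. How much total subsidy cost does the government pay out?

$183.33 million

Competitive equilibrium: 34 − 0.07q = 25 + 0.05q → q* = 75, p* = 28.75.
The subsidy lowers effective supply by 2: p = 23 + 0.05q.
New quantity: 34 − 0.07q = 23 + 0.05q → q' = 91.6667.
Total subsidy cost = 2 × 91.6667 = $183.33 million.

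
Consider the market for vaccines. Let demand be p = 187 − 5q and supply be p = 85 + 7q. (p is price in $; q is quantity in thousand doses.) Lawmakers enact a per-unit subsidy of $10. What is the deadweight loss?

Competitive equilibrium: 187 − 5q = 85 + 7q → q* = 8.5, p* = 144.5.
The subsidy lowers effective supply by 10: p = 75 + 7q.
New quantity: 187 − 5q = 75 + 7q → q' = 9.3333.
Overproduction Δq = 9.3333 − 8.5 = 0.8333; wedge = subsidy = 10.
DWL = ½ × 0.8333 × 10 = $4.17 thousand.

$4.17 thousand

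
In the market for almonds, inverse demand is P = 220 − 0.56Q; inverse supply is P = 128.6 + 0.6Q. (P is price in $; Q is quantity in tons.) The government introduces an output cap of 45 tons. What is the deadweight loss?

$662.34

Competitive equilibrium: 220 − 0.56Q = 128.6 + 0.6Q → Q* = 78.7931, P* = 175.8759.
At Q = 45: demand price = 220 − 0.56·45 = 194.8; supply price = 128.6 + 0.6·45 = 155.6.
ΔQ = 78.7931 − 45 = 33.7931; wedge = 194.8 − 155.6 = 39.2.
DWL = ½ × 33.7931 × 39.2 = $662.34.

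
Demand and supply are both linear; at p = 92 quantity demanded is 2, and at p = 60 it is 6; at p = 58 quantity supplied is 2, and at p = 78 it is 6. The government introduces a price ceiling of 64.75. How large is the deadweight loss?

10.41

Demand slope = (60 − 92)/(6 − 2) = −8, so p = 108 − 8q.
Supply slope = (78 − 58)/(6 − 2) = 5, so p = 48 + 5q.
Competitive equilibrium: 108 − 8q = 48 + 5q → q* = 4.6154, p* = 71.0769.
At the ceiling p = 64.75, quantity supplied = (64.75 − 48)/5 = 3.35.
Willingness to pay at q' = 3.35: 108 − 8·3.35 = 81.2.
Δq = 4.6154 − 3.35 = 1.2654; wedge = 81.2 − 64.75 = 16.45.
Deadweight loss = ½ × 1.2654 × 16.45 = 10.41.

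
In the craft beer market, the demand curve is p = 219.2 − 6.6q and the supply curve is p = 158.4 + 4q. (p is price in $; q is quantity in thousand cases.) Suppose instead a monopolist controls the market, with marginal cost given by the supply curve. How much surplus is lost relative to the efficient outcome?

Competitive equilibrium: 219.2 − 6.6q = 158.4 + 4q → q* = 5.7358, p* = 181.3434.
Marginal revenue: MR = 219.2 − 13.2q. Set MR = MC: 219.2 − 13.2q = 158.4 + 4q → q_m = 3.5349.
Price p_m = 219.2 − 6.6·3.5349 = 195.8697; MC(q_m) = 158.4 + 4·3.5349 = 172.5396.
Competitive q* = 5.7358, so Δq = 2.2009; wedge = 195.8697 − 172.5396 = 23.3301.
DWL = ½ × 2.2009 × 23.3301 = $25.67 thousand.

$25.67 thousand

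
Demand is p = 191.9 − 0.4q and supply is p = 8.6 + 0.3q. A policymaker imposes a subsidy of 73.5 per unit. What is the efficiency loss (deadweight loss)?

Competitive equilibrium: 191.9 − 0.4q = 8.6 + 0.3q → q* = 261.8571, p* = 87.1571.
The subsidy lowers effective supply by 73.5: p = 0.3q − 64.9.
New quantity: 191.9 − 0.4q = 0.3q − 64.9 → q' = 366.8571.
Overproduction Δq = 366.8571 − 261.8571 = 105; wedge = subsidy = 73.5.
Deadweight loss = ½ × 105 × 73.5 = 3858.75.

3858.75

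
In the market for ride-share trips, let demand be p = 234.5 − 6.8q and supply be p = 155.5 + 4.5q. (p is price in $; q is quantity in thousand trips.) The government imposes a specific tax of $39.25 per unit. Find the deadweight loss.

Competitive equilibrium: 234.5 − 6.8q = 155.5 + 4.5q → q* = 6.9912, p* = 186.9602.
With the tax, the buyer price exceeds the seller price by 39.25: (234.5 − 6.8q) − (155.5 + 4.5q) = 39.25 → q' = 3.5177.
Δq = 6.9912 − 3.5177 = 3.4735; the wedge equals the tax, 39.25.
Welfare loss = ½ × 3.4735 × 39.25 = $68.17 thousand.

$68.17 thousand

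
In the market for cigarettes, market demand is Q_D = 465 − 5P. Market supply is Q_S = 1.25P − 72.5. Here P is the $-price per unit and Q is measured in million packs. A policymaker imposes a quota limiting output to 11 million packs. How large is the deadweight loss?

$288 million

In inverse form: demand P = 93 − 0.2Q, supply P = 58 + 0.8Q.
Competitive equilibrium: 93 − 0.2Q = 58 + 0.8Q → Q* = 35, P* = 86.
At Q = 11: demand price = 93 − 0.2·11 = 90.8; supply price = 58 + 0.8·11 = 66.8.
ΔQ = 35 − 11 = 24; wedge = 90.8 − 66.8 = 24.
The triangle = ½ × 24 × 24 = $288 million.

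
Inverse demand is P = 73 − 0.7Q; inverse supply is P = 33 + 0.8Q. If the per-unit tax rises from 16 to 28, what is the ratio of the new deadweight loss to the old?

Competitive equilibrium: 73 − 0.7Q = 33 + 0.8Q → Q* = 26.6667, P* = 54.3333.
For a per-unit tax t: ΔQ = t/1.5, so DWL = ½·t·(t/1.5) = t²/3.
At t = 16: DWL = 85.333. At t = 28: DWL = 261.333.
Ratio = (28/16)² = 3.0625.

3.0625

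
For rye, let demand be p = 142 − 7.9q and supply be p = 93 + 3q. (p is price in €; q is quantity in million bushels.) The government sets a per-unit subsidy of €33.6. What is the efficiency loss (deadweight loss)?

Competitive equilibrium: 142 − 7.9q = 93 + 3q → q* = 4.4954, p* = 106.4862.
The subsidy lowers effective supply by 33.6: p = 59.4 + 3q.
New quantity: 142 − 7.9q = 59.4 + 3q → q' = 7.578.
Overproduction Δq = 7.578 − 4.4954 = 3.0826; wedge = subsidy = 33.6.
The triangle = ½ × 3.0826 × 33.6 = €51.79 million.

€51.79 million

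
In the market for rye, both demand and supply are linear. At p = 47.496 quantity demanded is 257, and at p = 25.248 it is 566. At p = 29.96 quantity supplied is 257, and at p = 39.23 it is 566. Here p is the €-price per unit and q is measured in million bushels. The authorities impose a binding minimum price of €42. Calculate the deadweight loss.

Demand slope = (25.248 − 47.496)/(566 − 257) = −0.072, so p = 66 − 0.072q.
Supply slope = (39.23 − 29.96)/(566 − 257) = 0.03, so p = 22.25 + 0.03q.
Competitive equilibrium: 66 − 0.072q = 22.25 + 0.03q → q* = 428.9216, p* = 35.1176.
At the floor p = 42, quantity demanded = (66 − 42)/0.072 = 333.3333.
Sellers' marginal cost at q' = 333.3333: 22.25 + 0.03·333.3333 = 32.25.
Δq = 428.9216 − 333.3333 = 95.5883; wedge = 42 − 32.25 = 9.75.
Welfare loss = ½ × 95.5883 × 9.75 = €465.99 million.

€465.99 million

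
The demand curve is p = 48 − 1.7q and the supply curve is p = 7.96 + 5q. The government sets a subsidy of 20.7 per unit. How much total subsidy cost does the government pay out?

Competitive equilibrium: 48 − 1.7q = 7.96 + 5q → q* = 5.9761, p* = 37.8406.
The subsidy lowers effective supply by 20.7: p = 5q − 12.74.
New quantity: 48 − 1.7q = 5q − 12.74 → q' = 9.0657.
Total subsidy cost = 20.7 × 9.0657 = 187.66.

187.66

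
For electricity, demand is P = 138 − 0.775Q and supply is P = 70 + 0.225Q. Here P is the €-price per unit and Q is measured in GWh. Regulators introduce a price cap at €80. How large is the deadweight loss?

€277.43

Competitive equilibrium: 138 − 0.775Q = 70 + 0.225Q → Q* = 68, P* = 85.3.
At the ceiling P = 80, quantity supplied = (80 − 70)/0.225 = 44.4444.
Willingness to pay at Q' = 44.4444: 138 − 0.775·44.4444 = 103.5556.
ΔQ = 68 − 44.4444 = 23.5556; wedge = 103.5556 − 80 = 23.5556.
The triangle = ½ × 23.5556 × 23.5556 = €277.43.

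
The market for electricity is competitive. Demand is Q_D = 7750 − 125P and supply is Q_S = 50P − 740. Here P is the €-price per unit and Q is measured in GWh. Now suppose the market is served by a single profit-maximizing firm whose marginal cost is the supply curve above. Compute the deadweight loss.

€1964.59

In inverse form: demand P = 62 − 0.008Q, supply P = 14.8 + 0.02Q.
Competitive equilibrium: 62 − 0.008Q = 14.8 + 0.02Q → Q* = 1685.7143, P* = 48.5143.
Marginal revenue: MR = 62 − 0.016Q. Set MR = MC: 62 − 0.016Q = 14.8 + 0.02Q → Q_m = 1311.1111.
Price P_m = 62 − 0.008·1311.1111 = 51.5111; MC(Q_m) = 14.8 + 0.02·1311.1111 = 41.0222.
Competitive Q* = 1685.7143, so ΔQ = 374.6032; wedge = 51.5111 − 41.0222 = 10.4889.
DWL = ½ × 374.6032 × 10.4889 = €1964.59.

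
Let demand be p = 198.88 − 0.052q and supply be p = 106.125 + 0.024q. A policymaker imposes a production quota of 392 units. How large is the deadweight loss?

26081.18

Competitive equilibrium: 198.88 − 0.052q = 106.125 + 0.024q → q* = 1220.4605, p* = 135.4161.
At q = 392: demand price = 198.88 − 0.052·392 = 178.496; supply price = 106.125 + 0.024·392 = 115.533.
Δq = 1220.4605 − 392 = 828.4605; wedge = 178.496 − 115.533 = 62.963.
Deadweight loss = ½ × 828.4605 × 62.963 = 26081.18.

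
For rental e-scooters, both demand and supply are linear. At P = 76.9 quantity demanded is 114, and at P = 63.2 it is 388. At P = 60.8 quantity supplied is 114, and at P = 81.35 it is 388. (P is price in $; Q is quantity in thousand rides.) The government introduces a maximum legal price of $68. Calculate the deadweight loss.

Demand slope = (63.2 − 76.9)/(388 − 114) = −0.05, so P = 82.6 − 0.05Q.
Supply slope = (81.35 − 60.8)/(388 − 114) = 0.075, so P = 52.25 + 0.075Q.
Competitive equilibrium: 82.6 − 0.05Q = 52.25 + 0.075Q → Q* = 242.8, P* = 70.46.
At the ceiling P = 68, quantity supplied = (68 − 52.25)/0.075 = 210.
Willingness to pay at Q' = 210: 82.6 − 0.05·210 = 72.1.
ΔQ = 242.8 − 210 = 32.8; wedge = 72.1 − 68 = 4.1.
The triangle = ½ × 32.8 × 4.1 = $67.24 thousand.

$67.24 thousand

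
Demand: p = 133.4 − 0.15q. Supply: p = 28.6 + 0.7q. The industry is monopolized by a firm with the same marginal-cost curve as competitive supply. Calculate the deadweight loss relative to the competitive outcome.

Competitive equilibrium: 133.4 − 0.15q = 28.6 + 0.7q → q* = 123.2941, p* = 114.9059.
Marginal revenue: MR = 133.4 − 0.3q. Set MR = MC: 133.4 − 0.3q = 28.6 + 0.7q → q_m = 104.8.
Price p_m = 133.4 − 0.15·104.8 = 117.68; MC(q_m) = 28.6 + 0.7·104.8 = 101.96.
Competitive q* = 123.2941, so Δq = 18.4941; wedge = 117.68 − 101.96 = 15.72.
The triangle = ½ × 18.4941 × 15.72 = 145.36.

145.36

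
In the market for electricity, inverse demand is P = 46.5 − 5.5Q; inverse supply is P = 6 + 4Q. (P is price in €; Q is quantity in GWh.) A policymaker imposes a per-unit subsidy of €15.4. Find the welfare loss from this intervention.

€12.48

Competitive equilibrium: 46.5 − 5.5Q = 6 + 4Q → Q* = 4.2632, P* = 23.0526.
The subsidy lowers effective supply by 15.4: P = 4Q − 9.4.
New quantity: 46.5 − 5.5Q = 4Q − 9.4 → Q' = 5.8842.
Overproduction ΔQ = 5.8842 − 4.2632 = 1.621; wedge = subsidy = 15.4.
Welfare loss = ½ × 1.621 × 15.4 = €12.48.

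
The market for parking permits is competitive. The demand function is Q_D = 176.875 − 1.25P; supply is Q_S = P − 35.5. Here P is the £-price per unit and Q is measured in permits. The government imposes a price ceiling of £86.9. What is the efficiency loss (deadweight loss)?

£50.48

In inverse form: demand P = 141.5 − 0.8Q, supply P = 35.5 + Q.
Competitive equilibrium: 141.5 − 0.8Q = 35.5 + Q → Q* = 58.8889, P* = 94.3889.
At the ceiling P = 86.9, quantity supplied = (86.9 − 35.5)/1 = 51.4.
Willingness to pay at Q' = 51.4: 141.5 − 0.8·51.4 = 100.38.
ΔQ = 58.8889 − 51.4 = 7.4889; wedge = 100.38 − 86.9 = 13.48.
Welfare loss = ½ × 7.4889 × 13.48 = £50.48.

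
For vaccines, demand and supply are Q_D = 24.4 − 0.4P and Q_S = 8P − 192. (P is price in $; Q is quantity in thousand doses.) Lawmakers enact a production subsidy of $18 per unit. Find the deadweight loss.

$61.71 thousand

In inverse form: demand P = 61 − 2.5Q, supply P = 24 + 0.125Q.
Competitive equilibrium: 61 − 2.5Q = 24 + 0.125Q → Q* = 14.0952, P* = 25.7619.
The subsidy lowers effective supply by 18: P = 6 + 0.125Q.
New quantity: 61 − 2.5Q = 6 + 0.125Q → Q' = 20.9524.
Overproduction ΔQ = 20.9524 − 14.0952 = 6.8572; wedge = subsidy = 18.
Deadweight loss = ½ × 6.8572 × 18 = $61.71 thousand.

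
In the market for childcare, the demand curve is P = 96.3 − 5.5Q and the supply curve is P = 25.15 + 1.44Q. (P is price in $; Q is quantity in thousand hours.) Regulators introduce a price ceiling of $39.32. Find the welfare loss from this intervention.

Competitive equilibrium: 96.3 − 5.5Q = 25.15 + 1.44Q → Q* = 10.2522, P* = 39.9131.
At the ceiling P = 39.32, quantity supplied = (39.32 − 25.15)/1.44 = 9.8403.
Willingness to pay at Q' = 9.8403: 96.3 − 5.5·9.8403 = 42.1784.
ΔQ = 10.2522 − 9.8403 = 0.4119; wedge = 42.1784 − 39.32 = 2.8584.
Welfare loss = ½ × 0.4119 × 2.8584 = $0.59 thousand.

$0.59 thousand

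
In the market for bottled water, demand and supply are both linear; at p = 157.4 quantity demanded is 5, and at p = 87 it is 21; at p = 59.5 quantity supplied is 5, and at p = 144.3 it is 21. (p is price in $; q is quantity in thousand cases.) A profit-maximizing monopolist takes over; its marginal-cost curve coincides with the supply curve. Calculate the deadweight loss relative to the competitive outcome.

Demand slope = (87 − 157.4)/(21 − 5) = −4.4, so p = 179.4 − 4.4q.
Supply slope = (144.3 − 59.5)/(21 − 5) = 5.3, so p = 33 + 5.3q.
Competitive equilibrium: 179.4 − 4.4q = 33 + 5.3q → q* = 15.0928, p* = 112.9918.
Marginal revenue: MR = 179.4 − 8.8q. Set MR = MC: 179.4 − 8.8q = 33 + 5.3q → q_m = 10.383.
Price p_m = 179.4 − 4.4·10.383 = 133.7148; MC(q_m) = 33 + 5.3·10.383 = 88.0299.
Competitive q* = 15.0928, so Δq = 4.7098; wedge = 133.7148 − 88.0299 = 45.6849.
Deadweight loss = ½ × 4.7098 × 45.6849 = $107.58 thousand.

$107.58 thousand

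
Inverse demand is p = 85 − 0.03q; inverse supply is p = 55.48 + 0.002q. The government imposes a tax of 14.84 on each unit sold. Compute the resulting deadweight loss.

3441.025

Competitive equilibrium: 85 − 0.03q = 55.48 + 0.002q → q* = 922.5, p* = 57.325.
With the tax, the buyer price exceeds the seller price by 14.84: (85 − 0.03q) − (55.48 + 0.002q) = 14.84 → q' = 458.75.
Δq = 922.5 − 458.75 = 463.75; the wedge equals the tax, 14.84.
Welfare loss = ½ × 463.75 × 14.84 = 3441.025.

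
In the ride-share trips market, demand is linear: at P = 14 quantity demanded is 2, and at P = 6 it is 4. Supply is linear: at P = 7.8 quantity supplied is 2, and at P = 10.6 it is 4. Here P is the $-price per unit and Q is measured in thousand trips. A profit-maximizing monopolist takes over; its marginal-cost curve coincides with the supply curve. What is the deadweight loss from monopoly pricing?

$4.85 thousand

Demand slope = (6 − 14)/(4 − 2) = −4, so P = 22 − 4Q.
Supply slope = (10.6 − 7.8)/(4 − 2) = 1.4, so P = 5 + 1.4Q.
Competitive equilibrium: 22 − 4Q = 5 + 1.4Q → Q* = 3.1481, P* = 9.4074.
Marginal revenue: MR = 22 − 8Q. Set MR = MC: 22 − 8Q = 5 + 1.4Q → Q_m = 1.8085.
Price P_m = 22 − 4·1.8085 = 14.766; MC(Q_m) = 5 + 1.4·1.8085 = 7.5319.
Competitive Q* = 3.1481, so ΔQ = 1.3396; wedge = 14.766 − 7.5319 = 7.2341.
The triangle = ½ × 1.3396 × 7.2341 = $4.85 thousand.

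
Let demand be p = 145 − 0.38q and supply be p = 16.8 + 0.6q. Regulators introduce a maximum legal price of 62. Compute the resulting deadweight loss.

Competitive equilibrium: 145 − 0.38q = 16.8 + 0.6q → q* = 130.8163, p* = 95.2898.
At the ceiling p = 62, quantity supplied = (62 − 16.8)/0.6 = 75.3333.
Willingness to pay at q' = 75.3333: 145 − 0.38·75.3333 = 116.3733.
Δq = 130.8163 − 75.3333 = 55.483; wedge = 116.3733 − 62 = 54.3733.
The triangle = ½ × 55.483 × 54.3733 = 1508.40.

1508.40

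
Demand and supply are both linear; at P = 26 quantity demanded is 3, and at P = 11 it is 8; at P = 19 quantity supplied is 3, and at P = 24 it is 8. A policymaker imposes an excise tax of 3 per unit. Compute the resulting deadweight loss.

1.125

Demand slope = (11 − 26)/(8 − 3) = −3, so P = 35 − 3Q.
Supply slope = (24 − 19)/(8 − 3) = 1, so P = 16 + Q.
Competitive equilibrium: 35 − 3Q = 16 + Q → Q* = 4.75, P* = 20.75.
With the tax, the buyer price exceeds the seller price by 3: (35 − 3Q) − (16 + Q) = 3 → Q' = 4.
ΔQ = 4.75 − 4 = 0.75; the wedge equals the tax, 3.
Deadweight loss = ½ × 0.75 × 3 = 1.125.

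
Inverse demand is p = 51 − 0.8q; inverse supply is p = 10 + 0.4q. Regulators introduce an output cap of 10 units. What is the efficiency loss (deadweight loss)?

350.42

Competitive equilibrium: 51 − 0.8q = 10 + 0.4q → q* = 34.1667, p* = 23.6667.
At q = 10: demand price = 51 − 0.8·10 = 43; supply price = 10 + 0.4·10 = 14.
Δq = 34.1667 − 10 = 24.1667; wedge = 43 − 14 = 29.
The triangle = ½ × 24.1667 × 29 = 350.42.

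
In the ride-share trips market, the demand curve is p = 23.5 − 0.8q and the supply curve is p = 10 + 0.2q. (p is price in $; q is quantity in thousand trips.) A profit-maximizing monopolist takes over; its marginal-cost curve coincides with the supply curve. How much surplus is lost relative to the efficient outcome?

$18 thousand

Competitive equilibrium: 23.5 − 0.8q = 10 + 0.2q → q* = 13.5, p* = 12.7.
Marginal revenue: MR = 23.5 − 1.6q. Set MR = MC: 23.5 − 1.6q = 10 + 0.2q → q_m = 7.5.
Price p_m = 23.5 − 0.8·7.5 = 17.5; MC(q_m) = 10 + 0.2·7.5 = 11.5.
Competitive q* = 13.5, so Δq = 6; wedge = 17.5 − 11.5 = 6.
DWL = ½ × 6 × 6 = $18 thousand.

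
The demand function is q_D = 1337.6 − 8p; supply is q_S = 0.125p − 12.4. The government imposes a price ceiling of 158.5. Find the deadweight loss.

3.72

In inverse form: demand p = 167.2 − 0.125q, supply p = 99.2 + 8q.
Competitive equilibrium: 167.2 − 0.125q = 99.2 + 8q → q* = 8.3692, p* = 166.1538.
At the ceiling p = 158.5, quantity supplied = (158.5 − 99.2)/8 = 7.4125.
Willingness to pay at q' = 7.4125: 167.2 − 0.125·7.4125 = 166.2734.
Δq = 8.3692 − 7.4125 = 0.9567; wedge = 166.2734 − 158.5 = 7.7734.
Welfare loss = ½ × 0.9567 × 7.7734 = 3.72.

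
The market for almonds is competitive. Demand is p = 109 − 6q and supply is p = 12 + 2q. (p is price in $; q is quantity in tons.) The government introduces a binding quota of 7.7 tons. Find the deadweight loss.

$78.32

Competitive equilibrium: 109 − 6q = 12 + 2q → q* = 12.125, p* = 36.25.
At q = 7.7: demand price = 109 − 6·7.7 = 62.8; supply price = 12 + 2·7.7 = 27.4.
Δq = 12.125 − 7.7 = 4.425; wedge = 62.8 − 27.4 = 35.4.
The triangle = ½ × 4.425 × 35.4 = $78.32.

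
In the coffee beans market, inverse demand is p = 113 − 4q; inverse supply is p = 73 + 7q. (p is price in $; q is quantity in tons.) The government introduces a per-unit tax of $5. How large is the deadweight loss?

$1.14

Competitive equilibrium: 113 − 4q = 73 + 7q → q* = 3.6364, p* = 98.4545.
With the tax, the buyer price exceeds the seller price by 5: (113 − 4q) − (73 + 7q) = 5 → q' = 3.1818.
Δq = 3.6364 − 3.1818 = 0.4546; the wedge equals the tax, 5.
The triangle = ½ × 0.4546 × 5 = $1.14.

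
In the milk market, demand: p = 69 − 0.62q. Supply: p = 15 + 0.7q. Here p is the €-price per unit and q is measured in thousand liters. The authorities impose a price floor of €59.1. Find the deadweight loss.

€410.57 thousand

Competitive equilibrium: 69 − 0.62q = 15 + 0.7q → q* = 40.9091, p* = 43.6364.
At the floor p = 59.1, quantity demanded = (69 − 59.1)/0.62 = 15.9677.
Sellers' marginal cost at q' = 15.9677: 15 + 0.7·15.9677 = 26.1774.
Δq = 40.9091 − 15.9677 = 24.9414; wedge = 59.1 − 26.1774 = 32.9226.
Deadweight loss = ½ × 24.9414 × 32.9226 = €410.57 thousand.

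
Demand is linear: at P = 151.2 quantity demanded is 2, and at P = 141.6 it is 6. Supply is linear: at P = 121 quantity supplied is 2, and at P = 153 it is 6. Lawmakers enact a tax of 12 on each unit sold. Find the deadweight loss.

6.92

Demand slope = (141.6 − 151.2)/(6 − 2) = −2.4, so P = 156 − 2.4Q.
Supply slope = (153 − 121)/(6 − 2) = 8, so P = 105 + 8Q.
Competitive equilibrium: 156 − 2.4Q = 105 + 8Q → Q* = 4.9038, P* = 144.2308.
With the tax, the buyer price exceeds the seller price by 12: (156 − 2.4Q) − (105 + 8Q) = 12 → Q' = 3.75.
ΔQ = 4.9038 − 3.75 = 1.1538; the wedge equals the tax, 12.
Deadweight loss = ½ × 1.1538 × 12 = 6.92.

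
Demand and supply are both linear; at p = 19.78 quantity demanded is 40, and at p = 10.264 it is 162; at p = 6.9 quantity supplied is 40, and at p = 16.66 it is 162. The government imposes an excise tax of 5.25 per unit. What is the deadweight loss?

87.22

Demand slope = (10.264 − 19.78)/(162 − 40) = −0.078, so p = 22.9 − 0.078q.
Supply slope = (16.66 − 6.9)/(162 − 40) = 0.08, so p = 3.7 + 0.08q.
Competitive equilibrium: 22.9 − 0.078q = 3.7 + 0.08q → q* = 121.519, p* = 13.4215.
With the tax, the buyer price exceeds the seller price by 5.25: (22.9 − 0.078q) − (3.7 + 0.08q) = 5.25 → q' = 88.2911.
Δq = 121.519 − 88.2911 = 33.2279; the wedge equals the tax, 5.25.
Deadweight loss = ½ × 33.2279 × 5.25 = 87.22.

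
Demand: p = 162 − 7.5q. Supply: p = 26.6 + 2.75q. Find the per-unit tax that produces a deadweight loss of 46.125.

30.75

Competitive equilibrium: 162 − 7.5q = 26.6 + 2.75q → q* = 13.2098, p* = 62.9268.
A tax t gives Δq = t/10.25 and wedge t, so DWL = t²/20.5.
t²/20.5 = 46.125 → t² = 945.5625 → t = 30.75.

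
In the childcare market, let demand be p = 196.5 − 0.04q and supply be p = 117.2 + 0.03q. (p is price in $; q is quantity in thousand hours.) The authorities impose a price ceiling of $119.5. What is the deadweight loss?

$39043.84 thousand

Competitive equilibrium: 196.5 − 0.04q = 117.2 + 0.03q → q* = 1132.85714, p* = 151.18571.
At the ceiling p = 119.5, quantity supplied = (119.5 − 117.2)/0.03 = 76.66667.
Willingness to pay at q' = 76.66667: 196.5 − 0.04·76.66667 = 193.43333.
Δq = 1132.85714 − 76.66667 = 1056.19047; wedge = 193.43333 − 119.5 = 73.93333.
Welfare loss = ½ × 1056.19047 × 73.93333 = $39043.84 thousand.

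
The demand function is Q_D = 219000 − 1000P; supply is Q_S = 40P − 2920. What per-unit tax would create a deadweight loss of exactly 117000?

78

In inverse form: demand P = 219 − 0.001Q, supply P = 73 + 0.025Q.
Competitive equilibrium: 219 − 0.001Q = 73 + 0.025Q → Q* = 5615.3846, P* = 213.3846.
A tax t gives ΔQ = t/0.026 and wedge t, so DWL = t²/0.052.
t²/0.052 = 117000 → t² = 6084 → t = 78.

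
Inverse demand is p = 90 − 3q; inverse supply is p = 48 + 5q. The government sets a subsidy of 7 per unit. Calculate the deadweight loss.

Competitive equilibrium: 90 − 3q = 48 + 5q → q* = 5.25, p* = 74.25.
The subsidy lowers effective supply by 7: p = 41 + 5q.
New quantity: 90 − 3q = 41 + 5q → q' = 6.125.
Overproduction Δq = 6.125 − 5.25 = 0.875; wedge = subsidy = 7.
Deadweight loss = ½ × 0.875 × 7 = 3.06.

3.06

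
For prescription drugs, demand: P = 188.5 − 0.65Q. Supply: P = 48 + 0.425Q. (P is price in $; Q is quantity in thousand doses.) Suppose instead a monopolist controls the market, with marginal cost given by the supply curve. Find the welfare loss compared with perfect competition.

$1303.66 thousand

Competitive equilibrium: 188.5 − 0.65Q = 48 + 0.425Q → Q* = 130.697674, P* = 103.546512.
Marginal revenue: MR = 188.5 − 1.3Q. Set MR = MC: 188.5 − 1.3Q = 48 + 0.425Q → Q_m = 81.449275.
Price P_m = 188.5 − 0.65·81.449275 = 135.557971; MC(Q_m) = 48 + 0.425·81.449275 = 82.615942.
Competitive Q* = 130.697674, so ΔQ = 49.248399; wedge = 135.557971 − 82.615942 = 52.942029.
The triangle = ½ × 49.248399 × 52.942029 = $1303.66 thousand.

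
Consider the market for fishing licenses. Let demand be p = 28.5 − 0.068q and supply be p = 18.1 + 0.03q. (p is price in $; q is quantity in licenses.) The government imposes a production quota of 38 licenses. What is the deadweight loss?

$227.39

Competitive equilibrium: 28.5 − 0.068q = 18.1 + 0.03q → q* = 106.1224, p* = 21.2837.
At q = 38: demand price = 28.5 − 0.068·38 = 25.916; supply price = 18.1 + 0.03·38 = 19.24.
Δq = 106.1224 − 38 = 68.1224; wedge = 25.916 − 19.24 = 6.676.
DWL = ½ × 68.1224 × 6.676 = $227.39.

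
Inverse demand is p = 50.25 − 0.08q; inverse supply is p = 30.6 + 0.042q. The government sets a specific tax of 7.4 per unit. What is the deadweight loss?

224.43

Competitive equilibrium: 50.25 − 0.08q = 30.6 + 0.042q → q* = 161.0656, p* = 37.3648.
With the tax, the buyer price exceeds the seller price by 7.4: (50.25 − 0.08q) − (30.6 + 0.042q) = 7.4 → q' = 100.4098.
Δq = 161.0656 − 100.4098 = 60.6558; the wedge equals the tax, 7.4.
Welfare loss = ½ × 60.6558 × 7.4 = 224.43.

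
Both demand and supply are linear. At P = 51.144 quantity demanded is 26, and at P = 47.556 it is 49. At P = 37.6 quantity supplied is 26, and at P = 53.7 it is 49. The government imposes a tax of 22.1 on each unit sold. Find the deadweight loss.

Demand slope = (47.556 − 51.144)/(49 − 26) = −0.156, so P = 55.2 − 0.156Q.
Supply slope = (53.7 − 37.6)/(49 − 26) = 0.7, so P = 19.4 + 0.7Q.
Competitive equilibrium: 55.2 − 0.156Q = 19.4 + 0.7Q → Q* = 41.8224, P* = 48.6757.
With the tax, the buyer price exceeds the seller price by 22.1: (55.2 − 0.156Q) − (19.4 + 0.7Q) = 22.1 → Q' = 16.0047.
ΔQ = 41.8224 − 16.0047 = 25.8177; the wedge equals the tax, 22.1.
Welfare loss = ½ × 25.8177 × 22.1 = 285.29.

285.29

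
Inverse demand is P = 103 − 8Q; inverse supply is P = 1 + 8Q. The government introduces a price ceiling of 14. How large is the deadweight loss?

180.50

Competitive equilibrium: 103 − 8Q = 1 + 8Q → Q* = 6.375, P* = 52.
At the ceiling P = 14, quantity supplied = (14 − 1)/8 = 1.625.
Willingness to pay at Q' = 1.625: 103 − 8·1.625 = 90.
ΔQ = 6.375 − 1.625 = 4.75; wedge = 90 − 14 = 76.
DWL = ½ × 4.75 × 76 = 180.50.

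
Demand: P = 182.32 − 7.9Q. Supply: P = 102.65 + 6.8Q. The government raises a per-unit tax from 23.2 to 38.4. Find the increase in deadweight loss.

Competitive equilibrium: 182.32 − 7.9Q = 102.65 + 6.8Q → Q* = 5.4197, P* = 139.5041.
For a per-unit tax t: ΔQ = t/14.7, so DWL = ½·t·(t/14.7) = t²/29.4.
At t = 23.2: DWL = 18.307. At t = 38.4: DWL = 50.155.
Increase = 50.155 − 18.307 = 31.85.

31.85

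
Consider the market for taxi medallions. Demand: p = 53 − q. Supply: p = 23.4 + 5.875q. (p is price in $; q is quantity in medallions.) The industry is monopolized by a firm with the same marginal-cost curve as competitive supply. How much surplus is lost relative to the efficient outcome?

$1.03

Competitive equilibrium: 53 − q = 23.4 + 5.875q → q* = 4.3055, p* = 48.6945.
Marginal revenue: MR = 53 − 2q. Set MR = MC: 53 − 2q = 23.4 + 5.875q → q_m = 3.7587.
Price p_m = 53 − 1·3.7587 = 49.2413; MC(q_m) = 23.4 + 5.875·3.7587 = 45.4824.
Competitive q* = 4.3055, so Δq = 0.5468; wedge = 49.2413 − 45.4824 = 3.7589.
DWL = ½ × 0.5468 × 3.7589 = $1.03.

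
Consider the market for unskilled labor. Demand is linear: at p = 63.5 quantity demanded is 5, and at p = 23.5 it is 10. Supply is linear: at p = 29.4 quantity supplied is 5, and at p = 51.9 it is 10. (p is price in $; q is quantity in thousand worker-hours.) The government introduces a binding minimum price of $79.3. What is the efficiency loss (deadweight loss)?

Demand slope = (23.5 − 63.5)/(10 − 5) = −8, so p = 103.5 − 8q.
Supply slope = (51.9 − 29.4)/(10 − 5) = 4.5, so p = 6.9 + 4.5q.
Competitive equilibrium: 103.5 − 8q = 6.9 + 4.5q → q* = 7.728, p* = 41.676.
At the floor p = 79.3, quantity demanded = (103.5 − 79.3)/8 = 3.025.
Sellers' marginal cost at q' = 3.025: 6.9 + 4.5·3.025 = 20.5125.
Δq = 7.728 − 3.025 = 4.703; wedge = 79.3 − 20.5125 = 58.7875.
Welfare loss = ½ × 4.703 × 58.7875 = $138.24 thousand.

$138.24 thousand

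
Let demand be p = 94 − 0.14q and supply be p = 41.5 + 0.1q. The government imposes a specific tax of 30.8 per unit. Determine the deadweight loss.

Competitive equilibrium: 94 − 0.14q = 41.5 + 0.1q → q* = 218.75, p* = 63.375.
With the tax, the buyer price exceeds the seller price by 30.8: (94 − 0.14q) − (41.5 + 0.1q) = 30.8 → q' = 90.4167.
Δq = 218.75 − 90.4167 = 128.3333; the wedge equals the tax, 30.8.
Welfare loss = ½ × 128.3333 × 30.8 = 1976.33.

1976.33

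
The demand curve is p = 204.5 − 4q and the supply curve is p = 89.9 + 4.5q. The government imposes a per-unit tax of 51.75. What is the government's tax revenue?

Competitive equilibrium: 204.5 − 4q = 89.9 + 4.5q → q* = 13.48235, p* = 150.57059.
With the tax, the buyer price exceeds the seller price by 51.75: (204.5 − 4q) − (89.9 + 4.5q) = 51.75 → q' = 7.39412.
Tax revenue = 51.75 × 7.39412 = 382.65.

382.65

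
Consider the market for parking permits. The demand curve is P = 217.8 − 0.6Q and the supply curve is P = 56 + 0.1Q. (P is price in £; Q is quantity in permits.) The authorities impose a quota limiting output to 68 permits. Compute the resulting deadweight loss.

£9315.46

Competitive equilibrium: 217.8 − 0.6Q = 56 + 0.1Q → Q* = 231.1429, P* = 79.1143.
At Q = 68: demand price = 217.8 − 0.6·68 = 177; supply price = 56 + 0.1·68 = 62.8.
ΔQ = 231.1429 − 68 = 163.1429; wedge = 177 − 62.8 = 114.2.
DWL = ½ × 163.1429 × 114.2 = £9315.46.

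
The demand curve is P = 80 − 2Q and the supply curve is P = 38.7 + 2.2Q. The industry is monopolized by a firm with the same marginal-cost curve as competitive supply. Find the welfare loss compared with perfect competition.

21.13

Competitive equilibrium: 80 − 2Q = 38.7 + 2.2Q → Q* = 9.8333, P* = 60.3333.
Marginal revenue: MR = 80 − 4Q. Set MR = MC: 80 − 4Q = 38.7 + 2.2Q → Q_m = 6.6613.
Price P_m = 80 − 2·6.6613 = 66.6774; MC(Q_m) = 38.7 + 2.2·6.6613 = 53.3549.
Competitive Q* = 9.8333, so ΔQ = 3.172; wedge = 66.6774 − 53.3549 = 13.3225.
The triangle = ½ × 3.172 × 13.3225 = 21.13.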